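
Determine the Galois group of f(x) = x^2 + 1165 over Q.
Gal(K/Q) = Z/2Z (cyclic of order 2)

x^2 + 1165 is irreducible over Q since -1165 is not a rational square. The splitting field Q(sqrt(-1165)) has degree 2 over Q, and its unique nontrivial automorphism is sqrt(-1165) ↦ -sqrt(-1165). Hence Gal(Q(sqrt(-1165))/Q) = Z/2Z.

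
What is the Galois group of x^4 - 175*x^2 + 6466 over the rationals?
Gal(K/Q) = V_4 (Klein four-group, Z/2Z × Z/2Z)

f factors as (x^2 - 122)(x^2 - 53), so the splitting field is K = Q(sqrt(122), sqrt(53)). The elements 122, 53, 6466 are all non-squares in Q, so sqrt(122) and sqrt(53) generate independent quadratic extensions. Thus [K:Q] = 4 and Gal(K/Q) is generated by the two order-2 automorphisms sqrt(122) ↦ -sqrt(122) and sqrt(53) ↦ -sqrt(53), giving V_4.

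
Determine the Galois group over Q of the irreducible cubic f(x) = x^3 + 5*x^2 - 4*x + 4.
Gal(K/Q) = S_3 (symmetric group of order 6)

Compute the discriminant of x^3 + (5)*x^2 + (-4)*x + (4): Δ = -3216. Since Δ is not a rational square, the Galois group is not contained in A_3; it must be the full S_3 (irreducibility of the cubic rules out anything smaller).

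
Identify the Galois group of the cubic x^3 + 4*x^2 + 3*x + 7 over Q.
Gal(K/Q) = S_3 (symmetric group of order 6)

Compute the discriminant of x^3 + (4)*x^2 + (3)*x + (7): Δ = -1567. Since Δ is not a rational square, the Galois group is not contained in A_3; it must be the full S_3 (irreducibility of the cubic rules out anything smaller).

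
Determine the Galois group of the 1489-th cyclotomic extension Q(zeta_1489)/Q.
|Gal(Q(zeta_1489)/Q)| = phi(1489) = 1488; group ≅ (Z/1489Z)^* ≅ Z/1488Z

The n-th cyclotomic polynomial Φ_1489(x) is the minimal polynomial of zeta_1489 over Q and has degree phi(1489) = 1488. So Q(zeta_1489) is a degree-1488 Galois extension with Galois group (Z/1489Z)^*. (Z/1489Z)^* is cyclic since 1489 is an odd prime power (or 4). Hence Gal(Q(zeta_1489)/Q) ≅ Z/1488Z.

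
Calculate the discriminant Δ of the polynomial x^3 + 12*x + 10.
Δ = -9612

For a depressed cubic x^3 + p x + q the discriminant is Δ = -4 p^3 - 27 q^2 = -4*(12)^3 - 27*(10)^2 = -6912 - 2700 = -9612.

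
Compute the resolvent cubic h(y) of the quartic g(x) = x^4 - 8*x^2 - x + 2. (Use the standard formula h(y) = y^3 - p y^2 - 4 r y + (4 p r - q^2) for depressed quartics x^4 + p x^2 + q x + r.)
h(y) = y^3 + 8*y^2 - 8*y - 65

Identify coefficients: p = -8, q = -1, r = 2.
Plug into h(y) = y^3 - p y^2 - 4 r y + (4 p r - q^2):
  h(y) = y^3 - (-8) y^2 - 4*(2) y + (4*(-8)*(2) - (-1)^2)
       = y^3 + (8) y^2 + (-8) y + (-65).
Simplifying: h(y) = y^3 + 8*y^2 - 8*y - 65.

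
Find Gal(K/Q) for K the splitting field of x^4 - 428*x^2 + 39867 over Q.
Gal(K/Q) = V_4 (Klein four-group, Z/2Z × Z/2Z)

f factors as (x^2 - 137)(x^2 - 291), so the splitting field is K = Q(sqrt(137), sqrt(291)). The elements 137, 291, 39867 are all non-squares in Q, so sqrt(137) and sqrt(291) generate independent quadratic extensions. Thus [K:Q] = 4 and Gal(K/Q) is generated by the two order-2 automorphisms sqrt(137) ↦ -sqrt(137) and sqrt(291) ↦ -sqrt(291), giving V_4.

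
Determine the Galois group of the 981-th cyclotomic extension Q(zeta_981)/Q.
|Gal(Q(zeta_981)/Q)| = phi(981) = 648; group ≅ (Z/981Z)^* ≅ Z/6Z × Z/108Z

The n-th cyclotomic polynomial Φ_981(x) is the minimal polynomial of zeta_981 over Q and has degree phi(981) = 648. So Q(zeta_981) is a degree-648 Galois extension with Galois group (Z/981Z)^*. By CRT, (Z/981Z)^* ≅ (Z/9Z)^* × (Z/109Z)^*. Each prime-power unit group is (Z/9Z)^* ≅ Z/6Z; (Z/109Z)^* ≅ Z/108Z. Hence Gal(Q(zeta_981)/Q) ≅ Z/6Z × Z/108Z.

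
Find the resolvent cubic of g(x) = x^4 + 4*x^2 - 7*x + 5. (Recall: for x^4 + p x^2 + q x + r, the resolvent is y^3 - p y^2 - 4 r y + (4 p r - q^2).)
h(y) = y^3 - 4*y^2 - 20*y + 31

Identify coefficients: p = 4, q = -7, r = 5.
Plug into h(y) = y^3 - p y^2 - 4 r y + (4 p r - q^2):
  h(y) = y^3 - (4) y^2 - 4*(5) y + (4*(4)*(5) - (-7)^2)
       = y^3 + (-4) y^2 + (-20) y + (31).
Simplifying: h(y) = y^3 - 4*y^2 - 20*y + 31.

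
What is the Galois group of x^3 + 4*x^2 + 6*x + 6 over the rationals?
Gal(K/Q) = S_3 (symmetric group of order 6)

Compute the discriminant of x^3 + (4)*x^2 + (6)*x + (6): Δ = -204. Since Δ is not a rational square, the Galois group is not contained in A_3; it must be the full S_3 (irreducibility of the cubic rules out anything smaller).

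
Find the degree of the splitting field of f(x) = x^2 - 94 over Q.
[K:Q] = 2

The polynomial x^2 - 94 is irreducible over Q since 94 is not a perfect square. Its splitting field is Q(sqrt(94)), which has degree 2 over Q.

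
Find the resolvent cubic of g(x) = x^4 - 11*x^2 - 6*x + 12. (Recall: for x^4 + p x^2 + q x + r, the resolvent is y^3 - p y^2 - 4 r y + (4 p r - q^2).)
h(y) = y^3 + 11*y^2 - 48*y - 564

Identify coefficients: p = -11, q = -6, r = 12.
Plug into h(y) = y^3 - p y^2 - 4 r y + (4 p r - q^2):
  h(y) = y^3 - (-11) y^2 - 4*(12) y + (4*(-11)*(12) - (-6)^2)
       = y^3 + (11) y^2 + (-48) y + (-564).
Simplifying: h(y) = y^3 + 11*y^2 - 48*y - 564.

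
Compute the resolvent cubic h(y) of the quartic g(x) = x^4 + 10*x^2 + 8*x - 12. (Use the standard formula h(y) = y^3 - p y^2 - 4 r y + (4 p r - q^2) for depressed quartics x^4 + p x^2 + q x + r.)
h(y) = y^3 - 10*y^2 + 48*y - 544

Identify coefficients: p = 10, q = 8, r = -12.
Plug into h(y) = y^3 - p y^2 - 4 r y + (4 p r - q^2):
  h(y) = y^3 - (10) y^2 - 4*(-12) y + (4*(10)*(-12) - (8)^2)
       = y^3 + (-10) y^2 + (48) y + (-544).
Simplifying: h(y) = y^3 - 10*y^2 + 48*y - 544.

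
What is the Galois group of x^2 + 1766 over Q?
Gal(K/Q) = Z/2Z (cyclic of order 2)

x^2 + 1766 is irreducible over Q since -1766 is not a rational square. The splitting field Q(sqrt(-1766)) has degree 2 over Q, and its unique nontrivial automorphism is sqrt(-1766) ↦ -sqrt(-1766). Hence Gal(Q(sqrt(-1766))/Q) = Z/2Z.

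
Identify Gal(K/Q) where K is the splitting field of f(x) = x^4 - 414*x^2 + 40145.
Gal(K/Q) = V_4 (Klein four-group, Z/2Z × Z/2Z)

f factors as (x^2 - 155)(x^2 - 259), so the splitting field is K = Q(sqrt(155), sqrt(259)). The elements 155, 259, 40145 are all non-squares in Q, so sqrt(155) and sqrt(259) generate independent quadratic extensions. Thus [K:Q] = 4 and Gal(K/Q) is generated by the two order-2 automorphisms sqrt(155) ↦ -sqrt(155) and sqrt(259) ↦ -sqrt(259), giving V_4.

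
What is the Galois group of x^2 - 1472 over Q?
Gal(K/Q) = Z/2Z (cyclic of order 2)

x^2 - 1472 is irreducible over Q since 1472 is not a rational square. The splitting field Q(sqrt(1472)) has degree 2 over Q, and its unique nontrivial automorphism is sqrt(1472) ↦ -sqrt(1472). Hence Gal(Q(sqrt(1472))/Q) = Z/2Z.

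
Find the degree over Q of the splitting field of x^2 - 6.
[K:Q] = 2

The discriminant of x^2 + (0)*x + (-6) is b^2 - 4c = 0 - (-24) = 24. Since 24 is not a perfect square in Q, the polynomial is irreducible over Q. Its two roots generate a degree-2 extension, so [K:Q] = 2.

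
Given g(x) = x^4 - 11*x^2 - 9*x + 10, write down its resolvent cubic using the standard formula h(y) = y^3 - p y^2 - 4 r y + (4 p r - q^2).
h(y) = y^3 + 11*y^2 - 40*y - 521

Identify coefficients: p = -11, q = -9, r = 10.
Plug into h(y) = y^3 - p y^2 - 4 r y + (4 p r - q^2):
  h(y) = y^3 - (-11) y^2 - 4*(10) y + (4*(-11)*(10) - (-9)^2)
       = y^3 + (11) y^2 + (-40) y + (-521).
Simplifying: h(y) = y^3 + 11*y^2 - 40*y - 521.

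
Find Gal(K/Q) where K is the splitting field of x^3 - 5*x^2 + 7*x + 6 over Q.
Gal(K/Q) = S_3 (symmetric group of order 6)

Compute the discriminant of x^3 + (-5)*x^2 + (7)*x + (6): Δ = -1899. Since Δ is not a rational square, the Galois group is not contained in A_3; it must be the full S_3 (irreducibility of the cubic rules out anything smaller).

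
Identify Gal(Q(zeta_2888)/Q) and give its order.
|Gal(Q(zeta_2888)/Q)| = phi(2888) = 1368; group ≅ (Z/2888Z)^* ≅ Z/2Z × Z/2Z × Z/342Z

The n-th cyclotomic polynomial Φ_2888(x) is the minimal polynomial of zeta_2888 over Q and has degree phi(2888) = 1368. So Q(zeta_2888) is a degree-1368 Galois extension with Galois group (Z/2888Z)^*. By CRT, (Z/2888Z)^* ≅ (Z/8Z)^* × (Z/361Z)^*. Each prime-power unit group is (Z/8Z)^* ≅ Z/2Z × Z/2Z; (Z/361Z)^* ≅ Z/342Z. Hence Gal(Q(zeta_2888)/Q) ≅ Z/2Z × Z/2Z × Z/342Z.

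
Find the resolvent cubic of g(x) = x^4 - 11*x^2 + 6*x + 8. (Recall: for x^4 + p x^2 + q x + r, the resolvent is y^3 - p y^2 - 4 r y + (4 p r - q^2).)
h(y) = y^3 + 11*y^2 - 32*y - 388

Identify coefficients: p = -11, q = 6, r = 8.
Plug into h(y) = y^3 - p y^2 - 4 r y + (4 p r - q^2):
  h(y) = y^3 - (-11) y^2 - 4*(8) y + (4*(-11)*(8) - (6)^2)
       = y^3 + (11) y^2 + (-32) y + (-388).
Simplifying: h(y) = y^3 + 11*y^2 - 32*y - 388.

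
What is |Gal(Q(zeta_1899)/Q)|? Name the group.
|Gal(Q(zeta_1899)/Q)| = phi(1899) = 1260; group ≅ (Z/1899Z)^* ≅ Z/6Z × Z/210Z

The n-th cyclotomic polynomial Φ_1899(x) is the minimal polynomial of zeta_1899 over Q and has degree phi(1899) = 1260. So Q(zeta_1899) is a degree-1260 Galois extension with Galois group (Z/1899Z)^*. By CRT, (Z/1899Z)^* ≅ (Z/9Z)^* × (Z/211Z)^*. Each prime-power unit group is (Z/9Z)^* ≅ Z/6Z; (Z/211Z)^* ≅ Z/210Z. Hence Gal(Q(zeta_1899)/Q) ≅ Z/6Z × Z/210Z.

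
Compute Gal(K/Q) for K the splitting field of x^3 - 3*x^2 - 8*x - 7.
Gal(K/Q) = S_3 (symmetric group of order 6)

Compute the discriminant of x^3 + (-3)*x^2 + (-8)*x + (-7): Δ = -2479. Since Δ is not a rational square, the Galois group is not contained in A_3; it must be the full S_3 (irreducibility of the cubic rules out anything smaller).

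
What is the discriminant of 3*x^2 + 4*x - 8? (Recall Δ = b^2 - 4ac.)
Δ = 112

For a quadratic a x^2 + b x + c the discriminant is Δ = b^2 - 4ac = (4)^2 - 4*(3)*(-8) = 16 - (-96) = 112.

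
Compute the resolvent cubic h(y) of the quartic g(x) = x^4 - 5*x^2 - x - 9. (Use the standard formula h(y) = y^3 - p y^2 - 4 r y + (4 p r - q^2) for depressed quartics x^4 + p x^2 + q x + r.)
h(y) = y^3 + 5*y^2 + 36*y + 179

Identify coefficients: p = -5, q = -1, r = -9.
Plug into h(y) = y^3 - p y^2 - 4 r y + (4 p r - q^2):
  h(y) = y^3 - (-5) y^2 - 4*(-9) y + (4*(-5)*(-9) - (-1)^2)
       = y^3 + (5) y^2 + (36) y + (179).
Simplifying: h(y) = y^3 + 5*y^2 + 36*y + 179.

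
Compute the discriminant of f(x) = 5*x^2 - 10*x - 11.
Δ = 320

For a quadratic a x^2 + b x + c the discriminant is Δ = b^2 - 4ac = (-10)^2 - 4*(5)*(-11) = 100 - (-220) = 320.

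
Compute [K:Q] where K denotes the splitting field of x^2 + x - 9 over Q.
[K:Q] = 2

The discriminant of x^2 + (1)*x + (-9) is b^2 - 4c = 1 - (-36) = 37. Since 37 is not a perfect square in Q, the polynomial is irreducible over Q. Its two roots generate a degree-2 extension, so [K:Q] = 2.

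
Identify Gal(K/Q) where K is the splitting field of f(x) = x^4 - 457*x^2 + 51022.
Gal(K/Q) = V_4 (Klein four-group, Z/2Z × Z/2Z)

f factors as (x^2 - 263)(x^2 - 194), so the splitting field is K = Q(sqrt(263), sqrt(194)). The elements 263, 194, 51022 are all non-squares in Q, so sqrt(263) and sqrt(194) generate independent quadratic extensions. Thus [K:Q] = 4 and Gal(K/Q) is generated by the two order-2 automorphisms sqrt(263) ↦ -sqrt(263) and sqrt(194) ↦ -sqrt(194), giving V_4.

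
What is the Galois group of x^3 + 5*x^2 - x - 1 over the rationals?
Gal(K/Q) = S_3 (symmetric group of order 6)

Compute the discriminant of x^3 + (5)*x^2 + (-1)*x + (-1): Δ = 592. Since Δ is not a rational square, the Galois group is not contained in A_3; it must be the full S_3 (irreducibility of the cubic rules out anything smaller).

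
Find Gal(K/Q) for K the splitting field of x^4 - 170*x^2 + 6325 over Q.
Gal(K/Q) = V_4 (Klein four-group, Z/2Z × Z/2Z)

f factors as (x^2 - 115)(x^2 - 55), so the splitting field is K = Q(sqrt(115), sqrt(55)). The elements 115, 55, 6325 are all non-squares in Q, so sqrt(115) and sqrt(55) generate independent quadratic extensions. Thus [K:Q] = 4 and Gal(K/Q) is generated by the two order-2 automorphisms sqrt(115) ↦ -sqrt(115) and sqrt(55) ↦ -sqrt(55), giving V_4.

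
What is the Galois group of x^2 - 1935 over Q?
Gal(K/Q) = Z/2Z (cyclic of order 2)

x^2 - 1935 is irreducible over Q since 1935 is not a rational square. The splitting field Q(sqrt(1935)) has degree 2 over Q, and its unique nontrivial automorphism is sqrt(1935) ↦ -sqrt(1935). Hence Gal(Q(sqrt(1935))/Q) = Z/2Z.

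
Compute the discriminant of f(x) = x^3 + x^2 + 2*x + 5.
Δ = -543

For x^3 + a x^2 + b x + c the discriminant is Δ = 18 a b c - 4 a^3 c + a^2 b^2 - 4 b^3 - 27 c^2.
Plug a = 1, b = 2, c = 5:
  18*(1)*(2)*(5) - 4*(1)^3*(5) + (1)^2*(2)^2 - 4*(2)^3 - 27*(5)^2
  = 180 + (-20) + 4 + (-32) + (-675)
  = -543.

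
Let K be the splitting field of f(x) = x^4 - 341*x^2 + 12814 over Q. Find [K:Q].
[K:Q] = 4

f factors as (x^2 - 298)(x^2 - 43); the splitting field is K = Q(sqrt(298), sqrt(43)). Since 298, 43, and 12814 are all non-squares in Q, the three subfields Q(sqrt(298)), Q(sqrt(43)), Q(sqrt(12814)) are distinct degree-2 extensions, so [K:Q] = 4 (Klein four Galois group).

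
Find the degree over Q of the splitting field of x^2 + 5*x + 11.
[K:Q] = 2

The discriminant of x^2 + (5)*x + (11) is b^2 - 4c = 25 - (44) = -19. Since -19 is not a perfect square in Q, the polynomial is irreducible over Q. Its two roots generate a degree-2 extension, so [K:Q] = 2.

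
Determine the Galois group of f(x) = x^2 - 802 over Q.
Gal(K/Q) = Z/2Z (cyclic of order 2)

x^2 - 802 is irreducible over Q since 802 is not a rational square. The splitting field Q(sqrt(802)) has degree 2 over Q, and its unique nontrivial automorphism is sqrt(802) ↦ -sqrt(802). Hence Gal(Q(sqrt(802))/Q) = Z/2Z.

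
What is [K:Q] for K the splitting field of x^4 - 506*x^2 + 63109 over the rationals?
[K:Q] = 4

f factors as (x^2 - 223)(x^2 - 283); the splitting field is K = Q(sqrt(223), sqrt(283)). Since 223, 283, and 63109 are all non-squares in Q, the three subfields Q(sqrt(223)), Q(sqrt(283)), Q(sqrt(63109)) are distinct degree-2 extensions, so [K:Q] = 4 (Klein four Galois group).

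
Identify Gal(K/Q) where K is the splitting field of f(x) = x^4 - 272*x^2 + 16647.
Gal(K/Q) = V_4 (Klein four-group, Z/2Z × Z/2Z)

f factors as (x^2 - 179)(x^2 - 93), so the splitting field is K = Q(sqrt(179), sqrt(93)). The elements 179, 93, 16647 are all non-squares in Q, so sqrt(179) and sqrt(93) generate independent quadratic extensions. Thus [K:Q] = 4 and Gal(K/Q) is generated by the two order-2 automorphisms sqrt(179) ↦ -sqrt(179) and sqrt(93) ↦ -sqrt(93), giving V_4.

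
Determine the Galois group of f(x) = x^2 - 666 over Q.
Gal(K/Q) = Z/2Z (cyclic of order 2)

x^2 - 666 is irreducible over Q since 666 is not a rational square. The splitting field Q(sqrt(666)) has degree 2 over Q, and its unique nontrivial automorphism is sqrt(666) ↦ -sqrt(666). Hence Gal(Q(sqrt(666))/Q) = Z/2Z.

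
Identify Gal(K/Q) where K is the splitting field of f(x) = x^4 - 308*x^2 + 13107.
Gal(K/Q) = V_4 (Klein four-group, Z/2Z × Z/2Z)

f factors as (x^2 - 257)(x^2 - 51), so the splitting field is K = Q(sqrt(257), sqrt(51)). The elements 257, 51, 13107 are all non-squares in Q, so sqrt(257) and sqrt(51) generate independent quadratic extensions. Thus [K:Q] = 4 and Gal(K/Q) is generated by the two order-2 automorphisms sqrt(257) ↦ -sqrt(257) and sqrt(51) ↦ -sqrt(51), giving V_4.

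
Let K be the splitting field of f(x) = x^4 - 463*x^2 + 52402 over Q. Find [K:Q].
[K:Q] = 4

f factors as (x^2 - 197)(x^2 - 266); the splitting field is K = Q(sqrt(197), sqrt(266)). Since 197, 266, and 52402 are all non-squares in Q, the three subfields Q(sqrt(197)), Q(sqrt(266)), Q(sqrt(52402)) are distinct degree-2 extensions, so [K:Q] = 4 (Klein four Galois group).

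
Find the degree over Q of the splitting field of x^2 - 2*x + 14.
[K:Q] = 2

The discriminant of x^2 + (-2)*x + (14) is b^2 - 4c = 4 - (56) = -52. Since -52 is not a perfect square in Q, the polynomial is irreducible over Q. Its two roots generate a degree-2 extension, so [K:Q] = 2.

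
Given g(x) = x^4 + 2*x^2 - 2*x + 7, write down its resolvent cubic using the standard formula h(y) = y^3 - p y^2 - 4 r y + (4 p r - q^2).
h(y) = y^3 - 2*y^2 - 28*y + 52

Identify coefficients: p = 2, q = -2, r = 7.
Plug into h(y) = y^3 - p y^2 - 4 r y + (4 p r - q^2):
  h(y) = y^3 - (2) y^2 - 4*(7) y + (4*(2)*(7) - (-2)^2)
       = y^3 + (-2) y^2 + (-28) y + (52).
Simplifying: h(y) = y^3 - 2*y^2 - 28*y + 52.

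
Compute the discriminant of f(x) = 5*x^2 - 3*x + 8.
Δ = -151

For a quadratic a x^2 + b x + c the discriminant is Δ = b^2 - 4ac = (-3)^2 - 4*(5)*(8) = 9 - (160) = -151.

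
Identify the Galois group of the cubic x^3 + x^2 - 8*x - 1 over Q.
Gal(K/Q) = S_3 (symmetric group of order 6)

Compute the discriminant of x^3 + (1)*x^2 + (-8)*x + (-1): Δ = 2233. Since Δ is not a rational square, the Galois group is not contained in A_3; it must be the full S_3 (irreducibility of the cubic rules out anything smaller).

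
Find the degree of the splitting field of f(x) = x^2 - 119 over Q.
[K:Q] = 2

The polynomial x^2 - 119 is irreducible over Q since 119 is not a perfect square. Its splitting field is Q(sqrt(119)), which has degree 2 over Q.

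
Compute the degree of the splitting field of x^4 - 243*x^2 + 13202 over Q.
[K:Q] = 4

f factors as (x^2 - 161)(x^2 - 82); the splitting field is K = Q(sqrt(161), sqrt(82)). Since 161, 82, and 13202 are all non-squares in Q, the three subfields Q(sqrt(161)), Q(sqrt(82)), Q(sqrt(13202)) are distinct degree-2 extensions, so [K:Q] = 4 (Klein four Galois group).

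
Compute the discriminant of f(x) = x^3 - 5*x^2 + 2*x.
Δ = 68

For x^3 + a x^2 + b x + c the discriminant is Δ = 18 a b c - 4 a^3 c + a^2 b^2 - 4 b^3 - 27 c^2.
Plug a = -5, b = 2, c = 0:
  18*(-5)*(2)*(0) - 4*(-5)^3*(0) + (-5)^2*(2)^2 - 4*(2)^3 - 27*(0)^2
  = 0 + (0) + 100 + (-32) + (0)
  = 68.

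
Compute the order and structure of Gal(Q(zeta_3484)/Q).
|Gal(Q(zeta_3484)/Q)| = phi(3484) = 1584; group ≅ (Z/3484Z)^* ≅ Z/2Z × Z/12Z × Z/66Z

The n-th cyclotomic polynomial Φ_3484(x) is the minimal polynomial of zeta_3484 over Q and has degree phi(3484) = 1584. So Q(zeta_3484) is a degree-1584 Galois extension with Galois group (Z/3484Z)^*. By CRT, (Z/3484Z)^* ≅ (Z/4Z)^* × (Z/13Z)^* × (Z/67Z)^*. Each prime-power unit group is (Z/4Z)^* ≅ Z/2Z; (Z/13Z)^* ≅ Z/12Z; (Z/67Z)^* ≅ Z/66Z. Hence Gal(Q(zeta_3484)/Q) ≅ Z/2Z × Z/12Z × Z/66Z.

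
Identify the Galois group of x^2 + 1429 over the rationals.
Gal(K/Q) = Z/2Z (cyclic of order 2)

x^2 + 1429 is irreducible over Q since -1429 is not a rational square. The splitting field Q(sqrt(-1429)) has degree 2 over Q, and its unique nontrivial automorphism is sqrt(-1429) ↦ -sqrt(-1429). Hence Gal(Q(sqrt(-1429))/Q) = Z/2Z.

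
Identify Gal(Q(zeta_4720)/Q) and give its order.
|Gal(Q(zeta_4720)/Q)| = phi(4720) = 1856; group ≅ (Z/4720Z)^* ≅ Z/2Z × Z/4Z × Z/4Z × Z/58Z

The n-th cyclotomic polynomial Φ_4720(x) is the minimal polynomial of zeta_4720 over Q and has degree phi(4720) = 1856. So Q(zeta_4720) is a degree-1856 Galois extension with Galois group (Z/4720Z)^*. By CRT, (Z/4720Z)^* ≅ (Z/16Z)^* × (Z/5Z)^* × (Z/59Z)^*. Each prime-power unit group is (Z/16Z)^* ≅ Z/2Z × Z/4Z; (Z/5Z)^* ≅ Z/4Z; (Z/59Z)^* ≅ Z/58Z. Hence Gal(Q(zeta_4720)/Q) ≅ Z/2Z × Z/4Z × Z/4Z × Z/58Z.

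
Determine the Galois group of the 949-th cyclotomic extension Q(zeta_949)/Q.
|Gal(Q(zeta_949)/Q)| = phi(949) = 864; group ≅ (Z/949Z)^* ≅ Z/12Z × Z/72Z

The n-th cyclotomic polynomial Φ_949(x) is the minimal polynomial of zeta_949 over Q and has degree phi(949) = 864. So Q(zeta_949) is a degree-864 Galois extension with Galois group (Z/949Z)^*. By CRT, (Z/949Z)^* ≅ (Z/13Z)^* × (Z/73Z)^*. Each prime-power unit group is (Z/13Z)^* ≅ Z/12Z; (Z/73Z)^* ≅ Z/72Z. Hence Gal(Q(zeta_949)/Q) ≅ Z/12Z × Z/72Z.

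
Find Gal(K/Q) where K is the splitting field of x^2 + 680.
Gal(K/Q) = Z/2Z (cyclic of order 2)

x^2 + 680 is irreducible over Q since -680 is not a rational square. The splitting field Q(sqrt(-680)) has degree 2 over Q, and its unique nontrivial automorphism is sqrt(-680) ↦ -sqrt(-680). Hence Gal(Q(sqrt(-680))/Q) = Z/2Z.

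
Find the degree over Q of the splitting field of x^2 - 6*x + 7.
[K:Q] = 2

The discriminant of x^2 + (-6)*x + (7) is b^2 - 4c = 36 - (28) = 8. Since 8 is not a perfect square in Q, the polynomial is irreducible over Q. Its two roots generate a degree-2 extension, so [K:Q] = 2.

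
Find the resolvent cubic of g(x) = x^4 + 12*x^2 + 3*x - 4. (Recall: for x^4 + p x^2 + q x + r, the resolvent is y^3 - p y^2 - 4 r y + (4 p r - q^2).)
h(y) = y^3 - 12*y^2 + 16*y - 201

Identify coefficients: p = 12, q = 3, r = -4.
Plug into h(y) = y^3 - p y^2 - 4 r y + (4 p r - q^2):
  h(y) = y^3 - (12) y^2 - 4*(-4) y + (4*(12)*(-4) - (3)^2)
       = y^3 + (-12) y^2 + (16) y + (-201).
Simplifying: h(y) = y^3 - 12*y^2 + 16*y - 201.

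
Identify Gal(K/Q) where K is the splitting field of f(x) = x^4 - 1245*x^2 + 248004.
Gal(K/Q) = Z/2Z (cyclic of order 2)

f factors as (x^2 - 996)(x^2 - 249), so the splitting field is K = Q(sqrt(996), sqrt(249)). The squarefree part of 996 is 249 and the squarefree part of 249 is also 249, so sqrt(996) and sqrt(249) are both rational multiples of sqrt(249). Hence Q(sqrt(996)) = Q(sqrt(249)) = Q(sqrt(249)), and the splitting field collapses to a single degree-2 extension with Galois group Z/2Z.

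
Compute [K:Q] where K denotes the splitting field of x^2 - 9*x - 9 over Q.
[K:Q] = 2

The discriminant of x^2 + (-9)*x + (-9) is b^2 - 4c = 81 - (-36) = 117. Since 117 is not a perfect square in Q, the polynomial is irreducible over Q. Its two roots generate a degree-2 extension, so [K:Q] = 2.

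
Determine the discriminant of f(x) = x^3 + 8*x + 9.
Δ = -4235

For a depressed cubic x^3 + p x + q the discriminant is Δ = -4 p^3 - 27 q^2 = -4*(8)^3 - 27*(9)^2 = -2048 - 2187 = -4235.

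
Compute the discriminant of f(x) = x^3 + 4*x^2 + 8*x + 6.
Δ = -76

For x^3 + a x^2 + b x + c the discriminant is Δ = 18 a b c - 4 a^3 c + a^2 b^2 - 4 b^3 - 27 c^2.
Plug a = 4, b = 8, c = 6:
  18*(4)*(8)*(6) - 4*(4)^3*(6) + (4)^2*(8)^2 - 4*(8)^3 - 27*(6)^2
  = 3456 + (-1536) + 1024 + (-2048) + (-972)
  = -76.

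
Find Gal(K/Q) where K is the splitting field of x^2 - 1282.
Gal(K/Q) = Z/2Z (cyclic of order 2)

x^2 - 1282 is irreducible over Q since 1282 is not a rational square. The splitting field Q(sqrt(1282)) has degree 2 over Q, and its unique nontrivial automorphism is sqrt(1282) ↦ -sqrt(1282). Hence Gal(Q(sqrt(1282))/Q) = Z/2Z.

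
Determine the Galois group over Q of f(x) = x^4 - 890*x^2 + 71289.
Gal(K/Q) = Z/2Z (cyclic of order 2)

f factors as (x^2 - 89)(x^2 - 801), so the splitting field is K = Q(sqrt(89), sqrt(801)). The squarefree part of 89 is 89 and the squarefree part of 801 is also 89, so sqrt(89) and sqrt(801) are both rational multiples of sqrt(89). Hence Q(sqrt(89)) = Q(sqrt(801)) = Q(sqrt(89)), and the splitting field collapses to a single degree-2 extension with Galois group Z/2Z.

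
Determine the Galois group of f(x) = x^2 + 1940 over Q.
Gal(K/Q) = Z/2Z (cyclic of order 2)

x^2 + 1940 is irreducible over Q since -1940 is not a rational square. The splitting field Q(sqrt(-1940)) has degree 2 over Q, and its unique nontrivial automorphism is sqrt(-1940) ↦ -sqrt(-1940). Hence Gal(Q(sqrt(-1940))/Q) = Z/2Z.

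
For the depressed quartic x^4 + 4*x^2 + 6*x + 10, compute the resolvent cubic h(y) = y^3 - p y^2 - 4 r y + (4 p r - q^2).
h(y) = y^3 - 4*y^2 - 40*y + 124

Identify coefficients: p = 4, q = 6, r = 10.
Plug into h(y) = y^3 - p y^2 - 4 r y + (4 p r - q^2):
  h(y) = y^3 - (4) y^2 - 4*(10) y + (4*(4)*(10) - (6)^2)
       = y^3 + (-4) y^2 + (-40) y + (124).
Simplifying: h(y) = y^3 - 4*y^2 - 40*y + 124.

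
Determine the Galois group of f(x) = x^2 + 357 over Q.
Gal(K/Q) = Z/2Z (cyclic of order 2)

x^2 + 357 is irreducible over Q since -357 is not a rational square. The splitting field Q(sqrt(-357)) has degree 2 over Q, and its unique nontrivial automorphism is sqrt(-357) ↦ -sqrt(-357). Hence Gal(Q(sqrt(-357))/Q) = Z/2Z.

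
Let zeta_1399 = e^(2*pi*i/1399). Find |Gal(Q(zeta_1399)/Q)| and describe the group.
|Gal(Q(zeta_1399)/Q)| = phi(1399) = 1398; group ≅ (Z/1399Z)^* ≅ Z/1398Z

The n-th cyclotomic polynomial Φ_1399(x) is the minimal polynomial of zeta_1399 over Q and has degree phi(1399) = 1398. So Q(zeta_1399) is a degree-1398 Galois extension with Galois group (Z/1399Z)^*. (Z/1399Z)^* is cyclic since 1399 is an odd prime power (or 4). Hence Gal(Q(zeta_1399)/Q) ≅ Z/1398Z.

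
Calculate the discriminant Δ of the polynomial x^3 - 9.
Δ = -2187

For a depressed cubic x^3 + p x + q the discriminant is Δ = -4 p^3 - 27 q^2 = -4*(0)^3 - 27*(-9)^2 = 0 - 2187 = -2187.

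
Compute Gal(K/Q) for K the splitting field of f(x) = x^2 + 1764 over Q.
Gal(K/Q) = Z/2Z (cyclic of order 2)

x^2 + 1764 is irreducible over Q since -1764 is not a rational square. The splitting field Q(sqrt(-1764)) has degree 2 over Q, and its unique nontrivial automorphism is sqrt(-1764) ↦ -sqrt(-1764). Hence Gal(Q(sqrt(-1764))/Q) = Z/2Z.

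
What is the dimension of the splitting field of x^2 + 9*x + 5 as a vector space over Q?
[K:Q] = 2

The discriminant of x^2 + (9)*x + (5) is b^2 - 4c = 81 - (20) = 61. Since 61 is not a perfect square in Q, the polynomial is irreducible over Q. Its two roots generate a degree-2 extension, so [K:Q] = 2.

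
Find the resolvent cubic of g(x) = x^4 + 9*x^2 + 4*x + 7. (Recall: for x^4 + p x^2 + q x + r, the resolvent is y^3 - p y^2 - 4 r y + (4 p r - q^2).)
h(y) = y^3 - 9*y^2 - 28*y + 236

Identify coefficients: p = 9, q = 4, r = 7.
Plug into h(y) = y^3 - p y^2 - 4 r y + (4 p r - q^2):
  h(y) = y^3 - (9) y^2 - 4*(7) y + (4*(9)*(7) - (4)^2)
       = y^3 + (-9) y^2 + (-28) y + (236).
Simplifying: h(y) = y^3 - 9*y^2 - 28*y + 236.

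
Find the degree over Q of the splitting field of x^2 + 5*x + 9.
[K:Q] = 2

The discriminant of x^2 + (5)*x + (9) is b^2 - 4c = 25 - (36) = -11. Since -11 is not a perfect square in Q, the polynomial is irreducible over Q. Its two roots generate a degree-2 extension, so [K:Q] = 2.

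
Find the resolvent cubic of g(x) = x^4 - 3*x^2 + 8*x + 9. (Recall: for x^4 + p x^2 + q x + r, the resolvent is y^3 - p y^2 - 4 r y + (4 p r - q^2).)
h(y) = y^3 + 3*y^2 - 36*y - 172

Identify coefficients: p = -3, q = 8, r = 9.
Plug into h(y) = y^3 - p y^2 - 4 r y + (4 p r - q^2):
  h(y) = y^3 - (-3) y^2 - 4*(9) y + (4*(-3)*(9) - (8)^2)
       = y^3 + (3) y^2 + (-36) y + (-172).
Simplifying: h(y) = y^3 + 3*y^2 - 36*y - 172.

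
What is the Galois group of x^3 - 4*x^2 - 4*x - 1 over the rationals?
Gal(K/Q) = S_3 (symmetric group of order 6)

Compute the discriminant of x^3 + (-4)*x^2 + (-4)*x + (-1): Δ = -59. Since Δ is not a rational square, the Galois group is not contained in A_3; it must be the full S_3 (irreducibility of the cubic rules out anything smaller).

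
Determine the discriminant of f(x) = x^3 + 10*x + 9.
Δ = -6187

For a depressed cubic x^3 + p x + q the discriminant is Δ = -4 p^3 - 27 q^2 = -4*(10)^3 - 27*(9)^2 = -4000 - 2187 = -6187.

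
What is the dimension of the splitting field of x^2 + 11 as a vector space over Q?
[K:Q] = 2

The discriminant of x^2 + (0)*x + (11) is b^2 - 4c = 0 - (44) = -44. Since -44 is not a perfect square in Q, the polynomial is irreducible over Q. Its two roots generate a degree-2 extension, so [K:Q] = 2.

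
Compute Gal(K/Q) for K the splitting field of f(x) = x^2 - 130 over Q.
Gal(K/Q) = Z/2Z (cyclic of order 2)

x^2 - 130 is irreducible over Q since 130 is not a rational square. The splitting field Q(sqrt(130)) has degree 2 over Q, and its unique nontrivial automorphism is sqrt(130) ↦ -sqrt(130). Hence Gal(Q(sqrt(130))/Q) = Z/2Z.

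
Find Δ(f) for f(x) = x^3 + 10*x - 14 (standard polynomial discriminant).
Δ = -9292

For a depressed cubic x^3 + p x + q the discriminant is Δ = -4 p^3 - 27 q^2 = -4*(10)^3 - 27*(-14)^2 = -4000 - 5292 = -9292.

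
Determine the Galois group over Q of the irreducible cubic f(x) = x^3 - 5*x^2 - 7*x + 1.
Gal(K/Q) = S_3 (symmetric group of order 6)

Compute the discriminant of x^3 + (-5)*x^2 + (-7)*x + (1): Δ = 3700. Since Δ is not a rational square, the Galois group is not contained in A_3; it must be the full S_3 (irreducibility of the cubic rules out anything smaller).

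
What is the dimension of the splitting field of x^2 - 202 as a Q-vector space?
[K:Q] = 2

The polynomial x^2 - 202 is irreducible over Q since 202 is not a perfect square. Its splitting field is Q(sqrt(202)), which has degree 2 over Q.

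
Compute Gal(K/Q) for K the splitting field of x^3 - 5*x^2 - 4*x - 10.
Gal(K/Q) = S_3 (symmetric group of order 6)

Compute the discriminant of x^3 + (-5)*x^2 + (-4)*x + (-10): Δ = -10644. Since Δ is not a rational square, the Galois group is not contained in A_3; it must be the full S_3 (irreducibility of the cubic rules out anything smaller).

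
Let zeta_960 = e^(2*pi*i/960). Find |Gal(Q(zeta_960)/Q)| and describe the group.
|Gal(Q(zeta_960)/Q)| = phi(960) = 256; group ≅ (Z/960Z)^* ≅ Z/2Z × Z/2Z × Z/4Z × Z/16Z

The n-th cyclotomic polynomial Φ_960(x) is the minimal polynomial of zeta_960 over Q and has degree phi(960) = 256. So Q(zeta_960) is a degree-256 Galois extension with Galois group (Z/960Z)^*. By CRT, (Z/960Z)^* ≅ (Z/64Z)^* × (Z/3Z)^* × (Z/5Z)^*. Each prime-power unit group is (Z/64Z)^* ≅ Z/2Z × Z/16Z; (Z/3Z)^* ≅ Z/2Z; (Z/5Z)^* ≅ Z/4Z. Hence Gal(Q(zeta_960)/Q) ≅ Z/2Z × Z/2Z × Z/4Z × Z/16Z.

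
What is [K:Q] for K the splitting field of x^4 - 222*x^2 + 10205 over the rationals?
[K:Q] = 4

f factors as (x^2 - 65)(x^2 - 157); the splitting field is K = Q(sqrt(65), sqrt(157)). Since 65, 157, and 10205 are all non-squares in Q, the three subfields Q(sqrt(65)), Q(sqrt(157)), Q(sqrt(10205)) are distinct degree-2 extensions, so [K:Q] = 4 (Klein four Galois group).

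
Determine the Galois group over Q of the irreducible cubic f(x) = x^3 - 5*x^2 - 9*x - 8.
Gal(K/Q) = S_3 (symmetric group of order 6)

Compute the discriminant of x^3 + (-5)*x^2 + (-9)*x + (-8): Δ = -7267. Since Δ is not a rational square, the Galois group is not contained in A_3; it must be the full S_3 (irreducibility of the cubic rules out anything smaller).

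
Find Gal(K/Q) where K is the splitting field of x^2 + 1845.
Gal(K/Q) = Z/2Z (cyclic of order 2)

x^2 + 1845 is irreducible over Q since -1845 is not a rational square. The splitting field Q(sqrt(-1845)) has degree 2 over Q, and its unique nontrivial automorphism is sqrt(-1845) ↦ -sqrt(-1845). Hence Gal(Q(sqrt(-1845))/Q) = Z/2Z.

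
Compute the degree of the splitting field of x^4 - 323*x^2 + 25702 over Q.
[K:Q] = 4

f factors as (x^2 - 142)(x^2 - 181); the splitting field is K = Q(sqrt(142), sqrt(181)). Since 142, 181, and 25702 are all non-squares in Q, the three subfields Q(sqrt(142)), Q(sqrt(181)), Q(sqrt(25702)) are distinct degree-2 extensions, so [K:Q] = 4 (Klein four Galois group).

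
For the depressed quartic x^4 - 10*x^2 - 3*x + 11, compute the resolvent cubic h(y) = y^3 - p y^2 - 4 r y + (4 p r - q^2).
h(y) = y^3 + 10*y^2 - 44*y - 449

Identify coefficients: p = -10, q = -3, r = 11.
Plug into h(y) = y^3 - p y^2 - 4 r y + (4 p r - q^2):
  h(y) = y^3 - (-10) y^2 - 4*(11) y + (4*(-10)*(11) - (-3)^2)
       = y^3 + (10) y^2 + (-44) y + (-449).
Simplifying: h(y) = y^3 + 10*y^2 - 44*y - 449.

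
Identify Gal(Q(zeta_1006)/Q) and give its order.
|Gal(Q(zeta_1006)/Q)| = phi(1006) = 502; group ≅ (Z/1006Z)^* ≅ Z/502Z

The n-th cyclotomic polynomial Φ_1006(x) is the minimal polynomial of zeta_1006 over Q and has degree phi(1006) = 502. So Q(zeta_1006) is a degree-502 Galois extension with Galois group (Z/1006Z)^*. By CRT, (Z/1006Z)^* ≅ (Z/2Z)^* × (Z/503Z)^*. Each prime-power unit group is (Z/2Z)^* ≅ trivial group (order 1); (Z/503Z)^* ≅ Z/502Z. Hence Gal(Q(zeta_1006)/Q) ≅ Z/502Z.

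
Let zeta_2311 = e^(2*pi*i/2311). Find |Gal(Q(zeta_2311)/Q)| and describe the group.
|Gal(Q(zeta_2311)/Q)| = phi(2311) = 2310; group ≅ (Z/2311Z)^* ≅ Z/2310Z

The n-th cyclotomic polynomial Φ_2311(x) is the minimal polynomial of zeta_2311 over Q and has degree phi(2311) = 2310. So Q(zeta_2311) is a degree-2310 Galois extension with Galois group (Z/2311Z)^*. (Z/2311Z)^* is cyclic since 2311 is an odd prime power (or 4). Hence Gal(Q(zeta_2311)/Q) ≅ Z/2310Z.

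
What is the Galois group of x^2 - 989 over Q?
Gal(K/Q) = Z/2Z (cyclic of order 2)

x^2 - 989 is irreducible over Q since 989 is not a rational square. The splitting field Q(sqrt(989)) has degree 2 over Q, and its unique nontrivial automorphism is sqrt(989) ↦ -sqrt(989). Hence Gal(Q(sqrt(989))/Q) = Z/2Z.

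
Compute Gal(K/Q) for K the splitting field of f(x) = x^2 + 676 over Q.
Gal(K/Q) = Z/2Z (cyclic of order 2)

x^2 + 676 is irreducible over Q since -676 is not a rational square. The splitting field Q(sqrt(-676)) has degree 2 over Q, and its unique nontrivial automorphism is sqrt(-676) ↦ -sqrt(-676). Hence Gal(Q(sqrt(-676))/Q) = Z/2Z.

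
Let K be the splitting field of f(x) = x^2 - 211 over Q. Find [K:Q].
[K:Q] = 2

The polynomial x^2 - 211 is irreducible over Q since 211 is not a perfect square. Its splitting field is Q(sqrt(211)), which has degree 2 over Q.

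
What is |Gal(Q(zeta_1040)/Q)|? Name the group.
|Gal(Q(zeta_1040)/Q)| = phi(1040) = 384; group ≅ (Z/1040Z)^* ≅ Z/2Z × Z/4Z × Z/4Z × Z/12Z

The n-th cyclotomic polynomial Φ_1040(x) is the minimal polynomial of zeta_1040 over Q and has degree phi(1040) = 384. So Q(zeta_1040) is a degree-384 Galois extension with Galois group (Z/1040Z)^*. By CRT, (Z/1040Z)^* ≅ (Z/16Z)^* × (Z/5Z)^* × (Z/13Z)^*. Each prime-power unit group is (Z/16Z)^* ≅ Z/2Z × Z/4Z; (Z/5Z)^* ≅ Z/4Z; (Z/13Z)^* ≅ Z/12Z. Hence Gal(Q(zeta_1040)/Q) ≅ Z/2Z × Z/4Z × Z/4Z × Z/12Z.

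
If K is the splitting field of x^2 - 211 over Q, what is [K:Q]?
[K:Q] = 2

The polynomial x^2 - 211 is irreducible over Q since 211 is not a perfect square. Its splitting field is Q(sqrt(211)), which has degree 2 over Q.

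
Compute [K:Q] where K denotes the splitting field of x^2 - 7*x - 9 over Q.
[K:Q] = 2

The discriminant of x^2 + (-7)*x + (-9) is b^2 - 4c = 49 - (-36) = 85. Since 85 is not a perfect square in Q, the polynomial is irreducible over Q. Its two roots generate a degree-2 extension, so [K:Q] = 2.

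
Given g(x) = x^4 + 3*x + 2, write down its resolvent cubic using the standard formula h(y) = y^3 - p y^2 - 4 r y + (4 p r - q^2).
h(y) = y^3 - 8*y - 9

Identify coefficients: p = 0, q = 3, r = 2.
Plug into h(y) = y^3 - p y^2 - 4 r y + (4 p r - q^2):
  h(y) = y^3 - (0) y^2 - 4*(2) y + (4*(0)*(2) - (3)^2)
       = y^3 + (0) y^2 + (-8) y + (-9).
Simplifying: h(y) = y^3 - 8*y - 9.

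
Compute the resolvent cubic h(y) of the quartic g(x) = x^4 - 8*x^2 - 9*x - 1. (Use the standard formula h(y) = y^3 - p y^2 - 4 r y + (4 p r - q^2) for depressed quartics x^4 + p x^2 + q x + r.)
h(y) = y^3 + 8*y^2 + 4*y - 49

Identify coefficients: p = -8, q = -9, r = -1.
Plug into h(y) = y^3 - p y^2 - 4 r y + (4 p r - q^2):
  h(y) = y^3 - (-8) y^2 - 4*(-1) y + (4*(-8)*(-1) - (-9)^2)
       = y^3 + (8) y^2 + (4) y + (-49).
Simplifying: h(y) = y^3 + 8*y^2 + 4*y - 49.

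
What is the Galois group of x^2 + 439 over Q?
Gal(K/Q) = Z/2Z (cyclic of order 2)

x^2 + 439 is irreducible over Q since -439 is not a rational square. The splitting field Q(sqrt(-439)) has degree 2 over Q, and its unique nontrivial automorphism is sqrt(-439) ↦ -sqrt(-439). Hence Gal(Q(sqrt(-439))/Q) = Z/2Z.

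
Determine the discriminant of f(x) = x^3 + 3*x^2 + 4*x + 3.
Δ = -31

For x^3 + a x^2 + b x + c the discriminant is Δ = 18 a b c - 4 a^3 c + a^2 b^2 - 4 b^3 - 27 c^2.
Plug a = 3, b = 4, c = 3:
  18*(3)*(4)*(3) - 4*(3)^3*(3) + (3)^2*(4)^2 - 4*(4)^3 - 27*(3)^2
  = 648 + (-324) + 144 + (-256) + (-243)
  = -31.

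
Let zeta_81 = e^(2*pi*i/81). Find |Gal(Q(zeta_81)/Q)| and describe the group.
|Gal(Q(zeta_81)/Q)| = phi(81) = 54; group ≅ (Z/81Z)^* ≅ Z/54Z

The n-th cyclotomic polynomial Φ_81(x) is the minimal polynomial of zeta_81 over Q and has degree phi(81) = 54. So Q(zeta_81) is a degree-54 Galois extension with Galois group (Z/81Z)^*. (Z/81Z)^* is cyclic since 81 is an odd prime power (or 4). Hence Gal(Q(zeta_81)/Q) ≅ Z/54Z.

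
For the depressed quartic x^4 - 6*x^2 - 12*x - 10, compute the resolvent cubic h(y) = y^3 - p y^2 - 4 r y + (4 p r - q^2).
h(y) = y^3 + 6*y^2 + 40*y + 96

Identify coefficients: p = -6, q = -12, r = -10.
Plug into h(y) = y^3 - p y^2 - 4 r y + (4 p r - q^2):
  h(y) = y^3 - (-6) y^2 - 4*(-10) y + (4*(-6)*(-10) - (-12)^2)
       = y^3 + (6) y^2 + (40) y + (96).
Simplifying: h(y) = y^3 + 6*y^2 + 40*y + 96.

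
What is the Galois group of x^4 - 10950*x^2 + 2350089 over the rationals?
Gal(K/Q) = Z/2Z (cyclic of order 2)

f factors as (x^2 - 10731)(x^2 - 219), so the splitting field is K = Q(sqrt(10731), sqrt(219)). The squarefree part of 10731 is 219 and the squarefree part of 219 is also 219, so sqrt(10731) and sqrt(219) are both rational multiples of sqrt(219). Hence Q(sqrt(10731)) = Q(sqrt(219)) = Q(sqrt(219)), and the splitting field collapses to a single degree-2 extension with Galois group Z/2Z.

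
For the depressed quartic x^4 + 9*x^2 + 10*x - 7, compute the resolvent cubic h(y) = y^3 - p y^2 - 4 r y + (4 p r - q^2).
h(y) = y^3 - 9*y^2 + 28*y - 352

Identify coefficients: p = 9, q = 10, r = -7.
Plug into h(y) = y^3 - p y^2 - 4 r y + (4 p r - q^2):
  h(y) = y^3 - (9) y^2 - 4*(-7) y + (4*(9)*(-7) - (10)^2)
       = y^3 + (-9) y^2 + (28) y + (-352).
Simplifying: h(y) = y^3 - 9*y^2 + 28*y - 352.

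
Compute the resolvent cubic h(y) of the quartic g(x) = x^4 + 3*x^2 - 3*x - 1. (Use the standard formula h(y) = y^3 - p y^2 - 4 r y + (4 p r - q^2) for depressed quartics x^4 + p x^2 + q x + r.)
h(y) = y^3 - 3*y^2 + 4*y - 21

Identify coefficients: p = 3, q = -3, r = -1.
Plug into h(y) = y^3 - p y^2 - 4 r y + (4 p r - q^2):
  h(y) = y^3 - (3) y^2 - 4*(-1) y + (4*(3)*(-1) - (-3)^2)
       = y^3 + (-3) y^2 + (4) y + (-21).
Simplifying: h(y) = y^3 - 3*y^2 + 4*y - 21.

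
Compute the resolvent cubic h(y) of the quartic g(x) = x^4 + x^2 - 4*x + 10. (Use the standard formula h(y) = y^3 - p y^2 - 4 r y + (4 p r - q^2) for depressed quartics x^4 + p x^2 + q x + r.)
h(y) = y^3 - y^2 - 40*y + 24

Identify coefficients: p = 1, q = -4, r = 10.
Plug into h(y) = y^3 - p y^2 - 4 r y + (4 p r - q^2):
  h(y) = y^3 - (1) y^2 - 4*(10) y + (4*(1)*(10) - (-4)^2)
       = y^3 + (-1) y^2 + (-40) y + (24).
Simplifying: h(y) = y^3 - y^2 - 40*y + 24.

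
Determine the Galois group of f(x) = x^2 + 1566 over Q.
Gal(K/Q) = Z/2Z (cyclic of order 2)

x^2 + 1566 is irreducible over Q since -1566 is not a rational square. The splitting field Q(sqrt(-1566)) has degree 2 over Q, and its unique nontrivial automorphism is sqrt(-1566) ↦ -sqrt(-1566). Hence Gal(Q(sqrt(-1566))/Q) = Z/2Z.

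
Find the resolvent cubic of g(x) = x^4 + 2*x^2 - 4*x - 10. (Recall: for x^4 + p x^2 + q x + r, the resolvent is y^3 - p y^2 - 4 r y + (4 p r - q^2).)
h(y) = y^3 - 2*y^2 + 40*y - 96

Identify coefficients: p = 2, q = -4, r = -10.
Plug into h(y) = y^3 - p y^2 - 4 r y + (4 p r - q^2):
  h(y) = y^3 - (2) y^2 - 4*(-10) y + (4*(2)*(-10) - (-4)^2)
       = y^3 + (-2) y^2 + (40) y + (-96).
Simplifying: h(y) = y^3 - 2*y^2 + 40*y - 96.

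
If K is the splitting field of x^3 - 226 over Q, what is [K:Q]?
[K:Q] = 6

x^3 - 226 has one real root r = 226^(1/3) and two complex roots r*zeta_3, r*zeta_3^2 where zeta_3 = e^(2*pi*i/3). The splitting field is Q(r, zeta_3). [Q(r):Q] = 3 and [Q(zeta_3):Q] = 2 with gcd = 1, so [Q(r, zeta_3):Q] = 3 * 2 = 6.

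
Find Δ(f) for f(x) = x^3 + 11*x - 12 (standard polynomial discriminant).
Δ = -9212

For a depressed cubic x^3 + p x + q the discriminant is Δ = -4 p^3 - 27 q^2 = -4*(11)^3 - 27*(-12)^2 = -5324 - 3888 = -9212.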